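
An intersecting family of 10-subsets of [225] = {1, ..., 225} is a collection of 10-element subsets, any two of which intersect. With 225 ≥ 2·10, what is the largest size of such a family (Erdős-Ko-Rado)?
max |F| = C(224, 9) = 3324848575592544

The Erdős-Ko-Rado theorem states: for n ≥ 2k, an intersecting family of k-subsets of an n-element set has size at most C(n − 1, k − 1), with equality for 'star' families {A ⊆ [n] : |A| = k, i ∈ A} (fix an element i). For n = 225, k = 10: C(224, 9) = 3324848575592544.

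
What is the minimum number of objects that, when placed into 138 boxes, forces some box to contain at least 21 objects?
n = (21 − 1)·138 + 1 = 2761

By the generalised pigeonhole principle, to guarantee some box contains ≥ r objects we need more than (r − 1) · k objects total. Threshold: n = (r − 1) · k + 1. With r = 21 and k = 138: n = 20 · 138 + 1 = 2760 + 1 = 2761. For n = 2760 = 20 · 138, we can put exactly 20 objects in every box, avoiding 21 in any single one — so 2761 is tight.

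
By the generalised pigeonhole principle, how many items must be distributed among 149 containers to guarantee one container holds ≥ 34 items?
n = (34 − 1)·149 + 1 = 4918

By the generalised pigeonhole principle, to guarantee some box contains ≥ r objects we need more than (r − 1) · k objects total. Threshold: n = (r − 1) · k + 1. With r = 34 and k = 149: n = 33 · 149 + 1 = 4917 + 1 = 4918. For n = 4917 = 33 · 149, we can put exactly 33 objects in every box, avoiding 34 in any single one — so 4918 is tight.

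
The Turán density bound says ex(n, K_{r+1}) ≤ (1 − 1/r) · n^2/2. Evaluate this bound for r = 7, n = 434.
Turán density bound = (6/7) · 434^2/2 = 80724

Turán's theorem: ex(n, K_{r+1}) is achieved by the complete r-partite Turán graph T(n, r) with parts as balanced as possible, and is at most (1 − 1/r) · n^2/2. For r = 7, n = 434: the density bound is (6/7) · 188356/2 = 80724. Since 7 ∣ 434, the Turán graph T(434, 7) has parts of equal size 62, and its edge count e(T(434, 7)) = 80724 attains the density bound exactly.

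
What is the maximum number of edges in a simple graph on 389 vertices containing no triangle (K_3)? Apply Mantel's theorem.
ex(389, K_3) = ⌊389^2/4⌋ = 37830

Mantel (1907): a triangle-free graph on n vertices has at most ⌊n^2/4⌋ edges, with equality for the complete bipartite graph K_{⌊n/2⌋, ⌈n/2⌉}. For n = 389: ⌊389^2/4⌋ = ⌊151321/4⌋ = 37830. The extremal graph is K_{194, 195}, which has 194·195 = 37830 edges.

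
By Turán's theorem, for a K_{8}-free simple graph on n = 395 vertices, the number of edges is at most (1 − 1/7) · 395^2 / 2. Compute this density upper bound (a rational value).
Turán density bound = (6/7) · 395^2/2 = 468075/7 ≈ 66867.8571

Turán's theorem: ex(n, K_{r+1}) is achieved by the complete r-partite Turán graph T(n, r) with parts as balanced as possible, and is at most (1 − 1/r) · n^2/2. For r = 7, n = 395: the density bound is (6/7) · 156025/2 = 468075/7 ≈ 66867.8571. The integer-valued extremum is e(T(395, 7)) = 66867, which is strictly less than the density bound 468075/7 since 7 ∤ 395 (the parts of T(395, 7) cannot all be equal).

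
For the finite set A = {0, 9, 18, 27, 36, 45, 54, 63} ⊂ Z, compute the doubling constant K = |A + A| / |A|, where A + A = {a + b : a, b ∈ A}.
K = |A + A| / |A| = 15/8

Enumerate A + A = {a + b : a, b ∈ A}. With |A| = 8, there are |A|^2 = 64 ordered sum pairs; collecting distinct values, A + A = {0, 9, 18, 27, 36, 45, 54, 63, 72, 81, 90, 99, 108, 117, 126}, so |A + A| = 15. Thus K = 15/8. Here |A + A| = 2|A| − 1 = 15, the minimum possible — so K = 15/8 is minimal, which holds iff A is an arithmetic progression.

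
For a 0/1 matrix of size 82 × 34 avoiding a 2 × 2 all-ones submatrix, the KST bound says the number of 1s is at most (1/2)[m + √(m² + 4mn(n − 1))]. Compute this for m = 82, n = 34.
z(82, 34; 2, 2) ≤ (1/2)[82 + √(82² + 4·82·34·33)] = (1/2)[82 + √374740] = 347.0801

Kővári–Sós–Turán: let r_1, ..., r_82 be the row sums and z = Σ r_i the total number of 1s. Each pair of columns can share at most one row with both entries 1 (else a 2×2 all-ones block appears), so Σ_i C(r_i, 2) ≤ C(34, 2) = 561. By convexity Σ_i C(r_i, 2) ≥ 82·C(z/82, 2) = z(z − 82)/(2·82), giving z² − 82z − 82·34·33 ≤ 0 and hence z ≤ (1/2)[82 + √(6724 + 4·92004)] = (1/2)[82 + √374740] ≈ (1/2)(82 + 612.1601) = 347.0801.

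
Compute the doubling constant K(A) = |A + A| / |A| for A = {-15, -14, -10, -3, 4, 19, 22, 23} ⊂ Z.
K = |A + A| / |A| = 32/8 = 4

Enumerate A + A = {a + b : a, b ∈ A}. With |A| = 8, there are |A|^2 = 64 ordered sum pairs; collecting distinct values, A + A = {-30, -29, -28, -25, -24, -20, -18, -17, -13, -11, -10, -6, 1, 4, 5, 7, 8, 9, 12, 13, 16, 19, 20, 23, 26, 27, 38, 41, 42, 44, 45, 46}, so |A + A| = 32. Thus K = 32/8 = 4. For comparison, the minimum possible |A + A| over all 8-element sets is 2·8 − 1 = 15 (so min K = 15/8), attained only by arithmetic progressions.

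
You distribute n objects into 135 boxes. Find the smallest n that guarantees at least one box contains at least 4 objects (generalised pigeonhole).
n = (4 − 1)·135 + 1 = 406

By the generalised pigeonhole principle, to guarantee some box contains ≥ r objects we need more than (r − 1) · k objects total. Threshold: n = (r − 1) · k + 1. With r = 4 and k = 135: n = 3 · 135 + 1 = 405 + 1 = 406. For n = 405 = 3 · 135, we can put exactly 3 objects in every box, avoiding 4 in any single one — so 406 is tight.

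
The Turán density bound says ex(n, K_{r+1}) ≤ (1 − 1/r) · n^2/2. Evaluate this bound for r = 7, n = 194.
Turán density bound = (6/7) · 194^2/2 = 112908/7 ≈ 16129.7143

Turán's theorem: ex(n, K_{r+1}) is achieved by the complete r-partite Turán graph T(n, r) with parts as balanced as possible, and is at most (1 − 1/r) · n^2/2. For r = 7, n = 194: the density bound is (6/7) · 37636/2 = 112908/7 ≈ 16129.7143. The integer-valued extremum is e(T(194, 7)) = 16129, which is strictly less than the density bound 112908/7 since 7 ∤ 194 (the parts of T(194, 7) cannot all be equal).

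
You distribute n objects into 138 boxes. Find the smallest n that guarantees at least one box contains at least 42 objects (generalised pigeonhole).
n = (42 − 1)·138 + 1 = 5659

By the generalised pigeonhole principle, to guarantee some box contains ≥ r objects we need more than (r − 1) · k objects total. Threshold: n = (r − 1) · k + 1. With r = 42 and k = 138: n = 41 · 138 + 1 = 5658 + 1 = 5659. For n = 5658 = 41 · 138, we can put exactly 41 objects in every box, avoiding 42 in any single one — so 5659 is tight.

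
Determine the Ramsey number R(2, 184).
R(2, 184) = 184

R(2, k) = k for all k ≥ 2: in a 2-colouring of K_k, either some edge is red (a red K_2) or all edges are blue (a blue K_k). And K_{183} coloured all-blue has no blue K_184, so R(2, 184) > 183. Hence R(2, 184) = 184.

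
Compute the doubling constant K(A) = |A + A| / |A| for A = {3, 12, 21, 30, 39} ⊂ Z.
K = |A + A| / |A| = 9/5

Enumerate A + A = {a + b : a, b ∈ A}. With |A| = 5, there are |A|^2 = 25 ordered sum pairs; collecting distinct values, A + A = {6, 15, 24, 33, 42, 51, 60, 69, 78}, so |A + A| = 9. Thus K = 9/5. Here |A + A| = 2|A| − 1 = 9, the minimum possible — so K = 9/5 is minimal, which holds iff A is an arithmetic progression.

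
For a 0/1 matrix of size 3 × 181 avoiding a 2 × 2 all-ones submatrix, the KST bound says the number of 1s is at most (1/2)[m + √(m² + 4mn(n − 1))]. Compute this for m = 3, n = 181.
z(3, 181; 2, 2) ≤ (1/2)[3 + √(3² + 4·3·181·180)] = (1/2)[3 + √390969] = 314.1376

Kővári–Sós–Turán: let r_1, ..., r_3 be the row sums and z = Σ r_i the total number of 1s. Each pair of columns can share at most one row with both entries 1 (else a 2×2 all-ones block appears), so Σ_i C(r_i, 2) ≤ C(181, 2) = 16290. By convexity Σ_i C(r_i, 2) ≥ 3·C(z/3, 2) = z(z − 3)/(2·3), giving z² − 3z − 3·181·180 ≤ 0 and hence z ≤ (1/2)[3 + √(9 + 4·97740)] = (1/2)[3 + √390969] ≈ (1/2)(3 + 625.2751) = 314.1376.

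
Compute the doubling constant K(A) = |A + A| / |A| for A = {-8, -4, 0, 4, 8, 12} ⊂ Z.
K = |A + A| / |A| = 11/6

Enumerate A + A = {a + b : a, b ∈ A}. With |A| = 6, there are |A|^2 = 36 ordered sum pairs; collecting distinct values, A + A = {-16, -12, -8, -4, 0, 4, 8, 12, 16, 20, 24}, so |A + A| = 11. Thus K = 11/6. Here |A + A| = 2|A| − 1 = 11, the minimum possible — so K = 11/6 is minimal, which holds iff A is an arithmetic progression.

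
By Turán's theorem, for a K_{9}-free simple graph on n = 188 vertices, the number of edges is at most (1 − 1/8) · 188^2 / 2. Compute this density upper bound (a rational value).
Turán density bound = (7/8) · 188^2/2 = 15463

Turán's theorem: ex(n, K_{r+1}) is achieved by the complete r-partite Turán graph T(n, r) with parts as balanced as possible, and is at most (1 − 1/r) · n^2/2. For r = 8, n = 188: the density bound is (7/8) · 35344/2 = 15463. The integer-valued extremum is e(T(188, 8)) = 15462, which is strictly less than the density bound 15463 since 8 ∤ 188 (the parts of T(188, 8) cannot all be equal).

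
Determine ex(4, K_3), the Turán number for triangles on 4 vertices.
ex(4, K_3) = ⌊4^2/4⌋ = 4

Mantel (1907): a triangle-free graph on n vertices has at most ⌊n^2/4⌋ edges, with equality for the complete bipartite graph K_{⌊n/2⌋, ⌈n/2⌉}. For n = 4: ⌊4^2/4⌋ = ⌊16/4⌋ = 4. The extremal graph is K_{2, 2}, which has 2·2 = 4 edges.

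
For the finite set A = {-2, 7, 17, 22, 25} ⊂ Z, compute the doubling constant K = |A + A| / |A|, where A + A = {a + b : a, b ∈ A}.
K = |A + A| / |A| = 15/5 = 3

Enumerate A + A = {a + b : a, b ∈ A}. With |A| = 5, there are |A|^2 = 25 ordered sum pairs; collecting distinct values, A + A = {-4, 5, 14, 15, 20, 23, 24, 29, 32, 34, 39, 42, 44, 47, 50}, so |A + A| = 15. Thus K = 15/5 = 3. For comparison, the minimum possible |A + A| over all 5-element sets is 2·5 − 1 = 9 (so min K = 9/5), attained only by arithmetic progressions.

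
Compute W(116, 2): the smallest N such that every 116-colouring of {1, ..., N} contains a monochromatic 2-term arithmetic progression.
W(116, 2) = 116 + 1 = 117

A 2-term AP is any pair of integers, so a monochromatic 2-AP exists iff some colour is used at least twice. With 116 colours, the colouring i ↦ i on {1, ..., 116} uses each colour once, avoiding any monochromatic pair, so W(116, 2) > 116. For {1, ..., 117}, pigeonhole forces two integers of the same colour, which form a monochromatic 2-AP. Hence W(116, 2) = 117.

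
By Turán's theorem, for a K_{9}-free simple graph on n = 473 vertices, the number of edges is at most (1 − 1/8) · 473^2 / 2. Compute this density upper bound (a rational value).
Turán density bound = (7/8) · 473^2/2 = 1566103/16 ≈ 97881.4375

Turán's theorem: ex(n, K_{r+1}) is achieved by the complete r-partite Turán graph T(n, r) with parts as balanced as possible, and is at most (1 − 1/r) · n^2/2. For r = 8, n = 473: the density bound is (7/8) · 223729/2 = 1566103/16 ≈ 97881.4375. The integer-valued extremum is e(T(473, 8)) = 97881, which is strictly less than the density bound 1566103/16 since 8 ∤ 473 (the parts of T(473, 8) cannot all be equal).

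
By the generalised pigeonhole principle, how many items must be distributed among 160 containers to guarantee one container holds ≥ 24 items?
n = (24 − 1)·160 + 1 = 3681

By the generalised pigeonhole principle, to guarantee some box contains ≥ r objects we need more than (r − 1) · k objects total. Threshold: n = (r − 1) · k + 1. With r = 24 and k = 160: n = 23 · 160 + 1 = 3680 + 1 = 3681. For n = 3680 = 23 · 160, we can put exactly 23 objects in every box, avoiding 24 in any single one — so 3681 is tight.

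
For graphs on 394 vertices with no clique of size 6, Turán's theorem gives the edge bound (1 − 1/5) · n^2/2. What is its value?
Turán density bound = (4/5) · 394^2/2 = 310472/5 ≈ 62094.4

Turán's theorem: ex(n, K_{r+1}) is achieved by the complete r-partite Turán graph T(n, r) with parts as balanced as possible, and is at most (1 − 1/r) · n^2/2. For r = 5, n = 394: the density bound is (4/5) · 155236/2 = 310472/5 ≈ 62094.4. The integer-valued extremum is e(T(394, 5)) = 62094, which is strictly less than the density bound 310472/5 since 5 ∤ 394 (the parts of T(394, 5) cannot all be equal).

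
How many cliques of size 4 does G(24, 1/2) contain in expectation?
E[# K_4] = C(24, 4) · (1/2)^C(4, 2) = 10626 / 2^6 = 5313/32 = 166.03125

For each 4-subset S of vertices (there are C(24, 4) = 10626 such S), let X_S = 1 if S induces a K_4 (all C(4, 2) = 6 edges present). Then P(X_S = 1) = (1/2)^6 = 1/64. By linearity of expectation, E[# K_4] = C(24, 4) · (1/2)^6 = 10626 / 64 = 5313/32 = 166.03125.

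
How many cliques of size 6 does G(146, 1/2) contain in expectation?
E[# K_6] = C(146, 6) · (1/2)^C(6, 2) = 12122560164 / 2^15 = 3030640041/8192 ≈ 369951.176880

For each 6-subset S of vertices (there are C(146, 6) = 12122560164 such S), let X_S = 1 if S induces a K_6 (all C(6, 2) = 15 edges present). Then P(X_S = 1) = (1/2)^15 = 1/32768. By linearity of expectation, E[# K_6] = C(146, 6) · (1/2)^15 = 12122560164 / 32768 = 3030640041/8192 ≈ 369951.176880.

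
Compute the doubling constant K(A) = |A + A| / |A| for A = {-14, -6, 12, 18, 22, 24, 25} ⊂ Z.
K = |A + A| / |A| = 27/7

Enumerate A + A = {a + b : a, b ∈ A}. With |A| = 7, there are |A|^2 = 49 ordered sum pairs; collecting distinct values, A + A = {-28, -20, -12, -2, 4, 6, 8, 10, 11, 12, 16, 18, 19, 24, 30, 34, 36, 37, 40, 42, 43, 44, 46, 47, 48, 49, 50}, so |A + A| = 27. Thus K = 27/7. For comparison, the minimum possible |A + A| over all 7-element sets is 2·7 − 1 = 13 (so min K = 13/7), attained only by arithmetic progressions.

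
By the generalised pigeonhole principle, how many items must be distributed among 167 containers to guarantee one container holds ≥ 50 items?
n = (50 − 1)·167 + 1 = 8184

By the generalised pigeonhole principle, to guarantee some box contains ≥ r objects we need more than (r − 1) · k objects total. Threshold: n = (r − 1) · k + 1. With r = 50 and k = 167: n = 49 · 167 + 1 = 8183 + 1 = 8184. For n = 8183 = 49 · 167, we can put exactly 49 objects in every box, avoiding 50 in any single one — so 8184 is tight.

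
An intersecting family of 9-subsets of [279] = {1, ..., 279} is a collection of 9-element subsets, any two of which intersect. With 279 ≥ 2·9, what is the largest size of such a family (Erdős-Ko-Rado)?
max |F| = C(278, 8) = 799276827593530

Erdős-Ko-Rado (1961): when n ≥ 2k, max |F| = C(n−1, k−1). The bound is attained by the star {A : i ∈ A} for any fixed i ∈ [n]. Here C(279−1, 9−1) = C(278, 8) = 799276827593530.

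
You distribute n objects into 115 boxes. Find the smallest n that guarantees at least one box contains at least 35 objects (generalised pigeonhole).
n = (35 − 1)·115 + 1 = 3911

By the generalised pigeonhole principle, to guarantee some box contains ≥ r objects we need more than (r − 1) · k objects total. Threshold: n = (r − 1) · k + 1. With r = 35 and k = 115: n = 34 · 115 + 1 = 3910 + 1 = 3911. For n = 3910 = 34 · 115, we can put exactly 34 objects in every box, avoiding 35 in any single one — so 3911 is tight.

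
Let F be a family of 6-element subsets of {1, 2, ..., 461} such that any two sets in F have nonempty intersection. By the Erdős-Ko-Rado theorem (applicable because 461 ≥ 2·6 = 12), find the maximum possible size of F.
max |F| = C(460, 5) = 167932901592

The Erdős-Ko-Rado theorem states: for n ≥ 2k, an intersecting family of k-subsets of an n-element set has size at most C(n − 1, k − 1), with equality for 'star' families {A ⊆ [n] : |A| = k, i ∈ A} (fix an element i). For n = 461, k = 6: C(460, 5) = 167932901592.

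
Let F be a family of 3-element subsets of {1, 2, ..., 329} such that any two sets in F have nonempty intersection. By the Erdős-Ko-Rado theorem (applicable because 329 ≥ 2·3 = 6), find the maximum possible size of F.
max |F| = C(328, 2) = 53628

Erdős-Ko-Rado (1961): when n ≥ 2k, max |F| = C(n−1, k−1). The bound is attained by the star {A : i ∈ A} for any fixed i ∈ [n]. Here C(329−1, 3−1) = C(328, 2) = 53628.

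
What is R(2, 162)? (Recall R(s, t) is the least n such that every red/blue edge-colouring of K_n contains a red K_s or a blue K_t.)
R(2, 162) = 162

R(2, k) = k for all k ≥ 2: in a 2-colouring of K_k, either some edge is red (a red K_2) or all edges are blue (a blue K_k). And K_{161} coloured all-blue has no blue K_162, so R(2, 162) > 161. Hence R(2, 162) = 162.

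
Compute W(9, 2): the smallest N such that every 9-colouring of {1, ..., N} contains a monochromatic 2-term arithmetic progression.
W(9, 2) = 9 + 1 = 10

A 2-term AP is any pair of integers, so a monochromatic 2-AP exists iff some colour is used at least twice. With 9 colours, the colouring i ↦ i on {1, ..., 9} uses each colour once, avoiding any monochromatic pair, so W(9, 2) > 9. For {1, ..., 10}, pigeonhole forces two integers of the same colour, which form a monochromatic 2-AP. Hence W(9, 2) = 10.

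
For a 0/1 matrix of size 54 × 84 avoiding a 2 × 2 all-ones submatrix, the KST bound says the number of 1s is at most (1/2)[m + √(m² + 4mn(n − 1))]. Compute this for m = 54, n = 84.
z(54, 84; 2, 2) ≤ (1/2)[54 + √(54² + 4·54·84·83)] = (1/2)[54 + √1508868] = 641.1799

Kővári–Sós–Turán: let r_1, ..., r_54 be the row sums and z = Σ r_i the total number of 1s. Each pair of columns can share at most one row with both entries 1 (else a 2×2 all-ones block appears), so Σ_i C(r_i, 2) ≤ C(84, 2) = 3486. By convexity Σ_i C(r_i, 2) ≥ 54·C(z/54, 2) = z(z − 54)/(2·54), giving z² − 54z − 54·84·83 ≤ 0 and hence z ≤ (1/2)[54 + √(2916 + 4·376488)] = (1/2)[54 + √1508868] ≈ (1/2)(54 + 1228.3599) = 641.1799.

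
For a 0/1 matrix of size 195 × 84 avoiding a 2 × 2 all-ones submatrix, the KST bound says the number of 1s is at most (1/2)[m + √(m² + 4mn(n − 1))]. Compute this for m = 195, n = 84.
z(195, 84; 2, 2) ≤ (1/2)[195 + √(195² + 4·195·84·83)] = (1/2)[195 + √5476185] = 1267.5625

Kővári–Sós–Turán: let r_1, ..., r_195 be the row sums and z = Σ r_i the total number of 1s. Each pair of columns can share at most one row with both entries 1 (else a 2×2 all-ones block appears), so Σ_i C(r_i, 2) ≤ C(84, 2) = 3486. By convexity Σ_i C(r_i, 2) ≥ 195·C(z/195, 2) = z(z − 195)/(2·195), giving z² − 195z − 195·84·83 ≤ 0 and hence z ≤ (1/2)[195 + √(38025 + 4·1359540)] = (1/2)[195 + √5476185] ≈ (1/2)(195 + 2340.125) = 1267.5625.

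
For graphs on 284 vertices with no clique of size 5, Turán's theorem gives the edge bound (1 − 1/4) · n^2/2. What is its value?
Turán density bound = (3/4) · 284^2/2 = 30246

Turán's theorem: ex(n, K_{r+1}) is achieved by the complete r-partite Turán graph T(n, r) with parts as balanced as possible, and is at most (1 − 1/r) · n^2/2. For r = 4, n = 284: the density bound is (3/4) · 80656/2 = 30246. Since 4 ∣ 284, the Turán graph T(284, 4) has parts of equal size 71, and its edge count e(T(284, 4)) = 30246 attains the density bound exactly.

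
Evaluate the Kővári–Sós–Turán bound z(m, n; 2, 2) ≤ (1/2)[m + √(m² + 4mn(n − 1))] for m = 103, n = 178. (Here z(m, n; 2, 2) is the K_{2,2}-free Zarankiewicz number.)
z(103, 178; 2, 2) ≤ (1/2)[103 + √(103² + 4·103·178·177)] = (1/2)[103 + √12991081] = 1853.6571

Kővári–Sós–Turán: let r_1, ..., r_103 be the row sums and z = Σ r_i the total number of 1s. Each pair of columns can share at most one row with both entries 1 (else a 2×2 all-ones block appears), so Σ_i C(r_i, 2) ≤ C(178, 2) = 15753. By convexity Σ_i C(r_i, 2) ≥ 103·C(z/103, 2) = z(z − 103)/(2·103), giving z² − 103z − 103·178·177 ≤ 0 and hence z ≤ (1/2)[103 + √(10609 + 4·3245118)] = (1/2)[103 + √12991081] ≈ (1/2)(103 + 3604.3142) = 1853.6571.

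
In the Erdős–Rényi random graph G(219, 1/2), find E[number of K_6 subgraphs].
E[# K_6] = C(219, 6) · (1/2)^C(6, 2) = 142999273242 / 2^15 = 71499636621/16384 ≈ 4363991.492981

For each 6-subset S of vertices (there are C(219, 6) = 142999273242 such S), let X_S = 1 if S induces a K_6 (all C(6, 2) = 15 edges present). Then P(X_S = 1) = (1/2)^15 = 1/32768. By linearity of expectation, E[# K_6] = C(219, 6) · (1/2)^15 = 142999273242 / 32768 = 71499636621/16384 ≈ 4363991.492981.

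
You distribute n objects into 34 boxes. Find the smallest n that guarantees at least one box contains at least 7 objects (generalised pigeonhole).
n = (7 − 1)·34 + 1 = 205

By the generalised pigeonhole principle, to guarantee some box contains ≥ r objects we need more than (r − 1) · k objects total. Threshold: n = (r − 1) · k + 1. With r = 7 and k = 34: n = 6 · 34 + 1 = 204 + 1 = 205. For n = 204 = 6 · 34, we can put exactly 6 objects in every box, avoiding 7 in any single one — so 205 is tight.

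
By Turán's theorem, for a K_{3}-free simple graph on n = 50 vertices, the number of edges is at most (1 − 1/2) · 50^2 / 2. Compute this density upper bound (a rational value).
Turán density bound = (1/2) · 50^2/2 = 625

Turán's theorem: ex(n, K_{r+1}) is achieved by the complete r-partite Turán graph T(n, r) with parts as balanced as possible, and is at most (1 − 1/r) · n^2/2. For r = 2, n = 50: the density bound is (1/2) · 2500/2 = 625. Since 2 ∣ 50, the Turán graph T(50, 2) has parts of equal size 25, and its edge count e(T(50, 2)) = 625 attains the density bound exactly.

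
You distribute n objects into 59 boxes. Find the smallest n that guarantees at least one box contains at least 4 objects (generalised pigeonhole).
n = (4 − 1)·59 + 1 = 178

By the generalised pigeonhole principle, to guarantee some box contains ≥ r objects we need more than (r − 1) · k objects total. Threshold: n = (r − 1) · k + 1. With r = 4 and k = 59: n = 3 · 59 + 1 = 177 + 1 = 178. For n = 177 = 3 · 59, we can put exactly 3 objects in every box, avoiding 4 in any single one — so 178 is tight.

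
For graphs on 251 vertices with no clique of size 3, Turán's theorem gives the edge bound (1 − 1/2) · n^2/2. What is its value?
Turán density bound = (1/2) · 251^2/2 = 63001/4 ≈ 15750.25

Turán's theorem: ex(n, K_{r+1}) is achieved by the complete r-partite Turán graph T(n, r) with parts as balanced as possible, and is at most (1 − 1/r) · n^2/2. For r = 2, n = 251: the density bound is (1/2) · 63001/2 = 63001/4 ≈ 15750.25. The integer-valued extremum is e(T(251, 2)) = 15750, which is strictly less than the density bound 63001/4 since 2 ∤ 251 (the parts of T(251, 2) cannot all be equal).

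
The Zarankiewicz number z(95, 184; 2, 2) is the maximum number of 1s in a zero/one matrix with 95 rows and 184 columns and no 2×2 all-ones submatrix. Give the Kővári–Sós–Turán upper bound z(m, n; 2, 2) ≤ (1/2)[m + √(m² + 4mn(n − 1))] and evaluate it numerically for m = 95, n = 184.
z(95, 184; 2, 2) ≤ (1/2)[95 + √(95² + 4·95·184·183)] = (1/2)[95 + √12804385] = 1836.6608

Kővári–Sós–Turán: let r_1, ..., r_95 be the row sums and z = Σ r_i the total number of 1s. Each pair of columns can share at most one row with both entries 1 (else a 2×2 all-ones block appears), so Σ_i C(r_i, 2) ≤ C(184, 2) = 16836. By convexity Σ_i C(r_i, 2) ≥ 95·C(z/95, 2) = z(z − 95)/(2·95), giving z² − 95z − 95·184·183 ≤ 0 and hence z ≤ (1/2)[95 + √(9025 + 4·3198840)] = (1/2)[95 + √12804385] ≈ (1/2)(95 + 3578.3215) = 1836.6608.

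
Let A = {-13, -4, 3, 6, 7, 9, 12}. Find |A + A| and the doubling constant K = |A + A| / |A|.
K = |A + A| / |A| = 24/7

Enumerate A + A = {a + b : a, b ∈ A}. With |A| = 7, there are |A|^2 = 49 ordered sum pairs; collecting distinct values, A + A = {-26, -17, -10, -8, -7, -6, -4, -1, 2, 3, 5, 6, 8, 9, 10, 12, 13, 14, 15, 16, 18, 19, 21, 24}, so |A + A| = 24. Thus K = 24/7. For comparison, the minimum possible |A + A| over all 7-element sets is 2·7 − 1 = 13 (so min K = 13/7), attained only by arithmetic progressions.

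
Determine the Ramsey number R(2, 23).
R(2, 23) = 23

R(2, k) = k for all k ≥ 2: in a 2-colouring of K_k, either some edge is red (a red K_2) or all edges are blue (a blue K_k). And K_{22} coloured all-blue has no blue K_23, so R(2, 23) > 22. Hence R(2, 23) = 23.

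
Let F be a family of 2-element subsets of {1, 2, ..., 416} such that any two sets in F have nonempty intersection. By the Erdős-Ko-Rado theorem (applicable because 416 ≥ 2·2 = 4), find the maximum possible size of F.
max |F| = C(415, 1) = 415

Erdős-Ko-Rado (1961): when n ≥ 2k, max |F| = C(n−1, k−1). The bound is attained by the star {A : i ∈ A} for any fixed i ∈ [n]. Here C(416−1, 2−1) = C(415, 1) = 415.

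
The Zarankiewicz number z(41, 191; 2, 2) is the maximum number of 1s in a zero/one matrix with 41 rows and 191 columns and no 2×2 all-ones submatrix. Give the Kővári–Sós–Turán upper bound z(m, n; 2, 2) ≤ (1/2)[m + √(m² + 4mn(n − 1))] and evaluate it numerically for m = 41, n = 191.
z(41, 191; 2, 2) ≤ (1/2)[41 + √(41² + 4·41·191·190)] = (1/2)[41 + √5953241] = 1240.4632

Kővári–Sós–Turán: let r_1, ..., r_41 be the row sums and z = Σ r_i the total number of 1s. Each pair of columns can share at most one row with both entries 1 (else a 2×2 all-ones block appears), so Σ_i C(r_i, 2) ≤ C(191, 2) = 18145. By convexity Σ_i C(r_i, 2) ≥ 41·C(z/41, 2) = z(z − 41)/(2·41), giving z² − 41z − 41·191·190 ≤ 0 and hence z ≤ (1/2)[41 + √(1681 + 4·1487890)] = (1/2)[41 + √5953241] ≈ (1/2)(41 + 2439.9264) = 1240.4632.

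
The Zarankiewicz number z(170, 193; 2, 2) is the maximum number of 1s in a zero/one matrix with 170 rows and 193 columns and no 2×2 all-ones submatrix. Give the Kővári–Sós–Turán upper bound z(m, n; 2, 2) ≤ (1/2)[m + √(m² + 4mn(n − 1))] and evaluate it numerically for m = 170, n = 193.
z(170, 193; 2, 2) ≤ (1/2)[170 + √(170² + 4·170·193·192)] = (1/2)[170 + √25226980] = 2596.3234

Kővári–Sós–Turán: let r_1, ..., r_170 be the row sums and z = Σ r_i the total number of 1s. Each pair of columns can share at most one row with both entries 1 (else a 2×2 all-ones block appears), so Σ_i C(r_i, 2) ≤ C(193, 2) = 18528. By convexity Σ_i C(r_i, 2) ≥ 170·C(z/170, 2) = z(z − 170)/(2·170), giving z² − 170z − 170·193·192 ≤ 0 and hence z ≤ (1/2)[170 + √(28900 + 4·6299520)] = (1/2)[170 + √25226980] ≈ (1/2)(170 + 5022.6467) = 2596.3234.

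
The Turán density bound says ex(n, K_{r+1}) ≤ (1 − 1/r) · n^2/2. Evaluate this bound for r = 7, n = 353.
Turán density bound = (6/7) · 353^2/2 = 373827/7 ≈ 53403.8571

Turán's theorem: ex(n, K_{r+1}) is achieved by the complete r-partite Turán graph T(n, r) with parts as balanced as possible, and is at most (1 − 1/r) · n^2/2. For r = 7, n = 353: the density bound is (6/7) · 124609/2 = 373827/7 ≈ 53403.8571. The integer-valued extremum is e(T(353, 7)) = 53403, which is strictly less than the density bound 373827/7 since 7 ∤ 353 (the parts of T(353, 7) cannot all be equal).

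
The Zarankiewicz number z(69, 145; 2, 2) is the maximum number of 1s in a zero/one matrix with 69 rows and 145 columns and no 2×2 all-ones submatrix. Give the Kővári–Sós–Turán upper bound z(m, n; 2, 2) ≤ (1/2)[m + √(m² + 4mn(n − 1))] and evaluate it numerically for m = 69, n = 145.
z(69, 145; 2, 2) ≤ (1/2)[69 + √(69² + 4·69·145·144)] = (1/2)[69 + √5767641] = 1235.2957

Kővári–Sós–Turán: let r_1, ..., r_69 be the row sums and z = Σ r_i the total number of 1s. Each pair of columns can share at most one row with both entries 1 (else a 2×2 all-ones block appears), so Σ_i C(r_i, 2) ≤ C(145, 2) = 10440. By convexity Σ_i C(r_i, 2) ≥ 69·C(z/69, 2) = z(z − 69)/(2·69), giving z² − 69z − 69·145·144 ≤ 0 and hence z ≤ (1/2)[69 + √(4761 + 4·1440720)] = (1/2)[69 + √5767641] ≈ (1/2)(69 + 2401.5913) = 1235.2957.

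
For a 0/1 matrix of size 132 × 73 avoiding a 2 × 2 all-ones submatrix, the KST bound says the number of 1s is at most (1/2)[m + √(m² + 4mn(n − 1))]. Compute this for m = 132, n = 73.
z(132, 73; 2, 2) ≤ (1/2)[132 + √(132² + 4·132·73·72)] = (1/2)[132 + √2792592] = 901.5525

Kővári–Sós–Turán: let r_1, ..., r_132 be the row sums and z = Σ r_i the total number of 1s. Each pair of columns can share at most one row with both entries 1 (else a 2×2 all-ones block appears), so Σ_i C(r_i, 2) ≤ C(73, 2) = 2628. By convexity Σ_i C(r_i, 2) ≥ 132·C(z/132, 2) = z(z − 132)/(2·132), giving z² − 132z − 132·73·72 ≤ 0 and hence z ≤ (1/2)[132 + √(17424 + 4·693792)] = (1/2)[132 + √2792592] ≈ (1/2)(132 + 1671.105) = 901.5525.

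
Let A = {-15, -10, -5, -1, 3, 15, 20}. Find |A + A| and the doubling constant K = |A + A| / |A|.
K = |A + A| / |A| = 24/7

Enumerate A + A = {a + b : a, b ∈ A}. With |A| = 7, there are |A|^2 = 49 ordered sum pairs; collecting distinct values, A + A = {-30, -25, -20, -16, -15, -12, -11, -10, -7, -6, -2, 0, 2, 5, 6, 10, 14, 15, 18, 19, 23, 30, 35, 40}, so |A + A| = 24. Thus K = 24/7. For comparison, the minimum possible |A + A| over all 7-element sets is 2·7 − 1 = 13 (so min K = 13/7), attained only by arithmetic progressions.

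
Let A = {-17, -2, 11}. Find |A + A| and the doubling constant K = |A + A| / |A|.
K = |A + A| / |A| = 6/3 = 2

Enumerate A + A = {a + b : a, b ∈ A}. With |A| = 3, there are |A|^2 = 9 ordered sum pairs; collecting distinct values, A + A = {-34, -19, -6, -4, 9, 22}, so |A + A| = 6. Thus K = 6/3 = 2. For comparison, the minimum possible |A + A| over all 3-element sets is 2·3 − 1 = 5 (so min K = 5/3), attained only by arithmetic progressions.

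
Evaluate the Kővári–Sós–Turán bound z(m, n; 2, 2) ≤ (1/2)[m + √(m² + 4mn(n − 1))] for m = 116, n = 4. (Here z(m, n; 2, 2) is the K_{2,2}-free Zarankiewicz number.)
z(116, 4; 2, 2) ≤ (1/2)[116 + √(116² + 4·116·4·3)] = (1/2)[116 + √19024] = 126.9638

Kővári–Sós–Turán: let r_1, ..., r_116 be the row sums and z = Σ r_i the total number of 1s. Each pair of columns can share at most one row with both entries 1 (else a 2×2 all-ones block appears), so Σ_i C(r_i, 2) ≤ C(4, 2) = 6. By convexity Σ_i C(r_i, 2) ≥ 116·C(z/116, 2) = z(z − 116)/(2·116), giving z² − 116z − 116·4·3 ≤ 0 and hence z ≤ (1/2)[116 + √(13456 + 4·1392)] = (1/2)[116 + √19024] ≈ (1/2)(116 + 137.9275) = 126.9638.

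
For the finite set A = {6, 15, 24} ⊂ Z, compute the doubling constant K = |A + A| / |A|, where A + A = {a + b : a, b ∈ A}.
K = |A + A| / |A| = 5/3

Enumerate A + A = {a + b : a, b ∈ A}. With |A| = 3, there are |A|^2 = 9 ordered sum pairs; collecting distinct values, A + A = {12, 21, 30, 39, 48}, so |A + A| = 5. Thus K = 5/3. Here |A + A| = 2|A| − 1 = 5, the minimum possible — so K = 5/3 is minimal, which holds iff A is an arithmetic progression.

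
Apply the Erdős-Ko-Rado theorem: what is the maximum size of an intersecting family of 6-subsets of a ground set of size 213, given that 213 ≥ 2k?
max |F| = C(212, 5) = 3403031632

Erdős-Ko-Rado (1961): when n ≥ 2k, max |F| = C(n−1, k−1). The bound is attained by the star {A : i ∈ A} for any fixed i ∈ [n]. Here C(213−1, 6−1) = C(212, 5) = 3403031632.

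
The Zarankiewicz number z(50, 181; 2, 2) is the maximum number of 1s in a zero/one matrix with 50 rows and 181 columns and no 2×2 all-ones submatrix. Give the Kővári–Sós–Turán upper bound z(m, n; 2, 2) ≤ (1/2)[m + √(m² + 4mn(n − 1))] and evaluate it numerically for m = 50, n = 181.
z(50, 181; 2, 2) ≤ (1/2)[50 + √(50² + 4·50·181·180)] = (1/2)[50 + √6518500] = 1301.5677

Kővári–Sós–Turán: let r_1, ..., r_50 be the row sums and z = Σ r_i the total number of 1s. Each pair of columns can share at most one row with both entries 1 (else a 2×2 all-ones block appears), so Σ_i C(r_i, 2) ≤ C(181, 2) = 16290. By convexity Σ_i C(r_i, 2) ≥ 50·C(z/50, 2) = z(z − 50)/(2·50), giving z² − 50z − 50·181·180 ≤ 0 and hence z ≤ (1/2)[50 + √(2500 + 4·1629000)] = (1/2)[50 + √6518500] ≈ (1/2)(50 + 2553.1353) = 1301.5677.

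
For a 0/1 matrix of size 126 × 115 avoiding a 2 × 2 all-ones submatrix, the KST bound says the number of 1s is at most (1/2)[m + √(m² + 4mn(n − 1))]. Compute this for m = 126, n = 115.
z(126, 115; 2, 2) ≤ (1/2)[126 + √(126² + 4·126·115·114)] = (1/2)[126 + √6623316] = 1349.7902

Kővári–Sós–Turán: let r_1, ..., r_126 be the row sums and z = Σ r_i the total number of 1s. Each pair of columns can share at most one row with both entries 1 (else a 2×2 all-ones block appears), so Σ_i C(r_i, 2) ≤ C(115, 2) = 6555. By convexity Σ_i C(r_i, 2) ≥ 126·C(z/126, 2) = z(z − 126)/(2·126), giving z² − 126z − 126·115·114 ≤ 0 and hence z ≤ (1/2)[126 + √(15876 + 4·1651860)] = (1/2)[126 + √6623316] ≈ (1/2)(126 + 2573.5804) = 1349.7902.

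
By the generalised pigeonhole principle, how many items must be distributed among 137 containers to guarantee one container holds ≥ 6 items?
n = (6 − 1)·137 + 1 = 686

By the generalised pigeonhole principle, to guarantee some box contains ≥ r objects we need more than (r − 1) · k objects total. Threshold: n = (r − 1) · k + 1. With r = 6 and k = 137: n = 5 · 137 + 1 = 685 + 1 = 686. For n = 685 = 5 · 137, we can put exactly 5 objects in every box, avoiding 6 in any single one — so 686 is tight.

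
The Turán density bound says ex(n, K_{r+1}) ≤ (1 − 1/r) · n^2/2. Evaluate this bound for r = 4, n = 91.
Turán density bound = (3/4) · 91^2/2 = 24843/8 ≈ 3105.375

Turán's theorem: ex(n, K_{r+1}) is achieved by the complete r-partite Turán graph T(n, r) with parts as balanced as possible, and is at most (1 − 1/r) · n^2/2. For r = 4, n = 91: the density bound is (3/4) · 8281/2 = 24843/8 ≈ 3105.375. The integer-valued extremum is e(T(91, 4)) = 3105, which is strictly less than the density bound 24843/8 since 4 ∤ 91 (the parts of T(91, 4) cannot all be equal).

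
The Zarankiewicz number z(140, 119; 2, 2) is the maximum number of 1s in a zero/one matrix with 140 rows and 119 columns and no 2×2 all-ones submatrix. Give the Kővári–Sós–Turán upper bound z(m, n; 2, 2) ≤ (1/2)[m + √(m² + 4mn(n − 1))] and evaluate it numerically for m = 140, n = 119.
z(140, 119; 2, 2) ≤ (1/2)[140 + √(140² + 4·140·119·118)] = (1/2)[140 + √7883120] = 1473.8447

Kővári–Sós–Turán: let r_1, ..., r_140 be the row sums and z = Σ r_i the total number of 1s. Each pair of columns can share at most one row with both entries 1 (else a 2×2 all-ones block appears), so Σ_i C(r_i, 2) ≤ C(119, 2) = 7021. By convexity Σ_i C(r_i, 2) ≥ 140·C(z/140, 2) = z(z − 140)/(2·140), giving z² − 140z − 140·119·118 ≤ 0 and hence z ≤ (1/2)[140 + √(19600 + 4·1965880)] = (1/2)[140 + √7883120] ≈ (1/2)(140 + 2807.6894) = 1473.8447.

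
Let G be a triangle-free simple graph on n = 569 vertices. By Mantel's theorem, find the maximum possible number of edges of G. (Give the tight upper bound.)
ex(569, K_3) = ⌊569^2/4⌋ = 80940

Mantel (1907): a triangle-free graph on n vertices has at most ⌊n^2/4⌋ edges, with equality for the complete bipartite graph K_{⌊n/2⌋, ⌈n/2⌉}. For n = 569: ⌊569^2/4⌋ = ⌊323761/4⌋ = 80940. The extremal graph is K_{284, 285}, which has 284·285 = 80940 edges.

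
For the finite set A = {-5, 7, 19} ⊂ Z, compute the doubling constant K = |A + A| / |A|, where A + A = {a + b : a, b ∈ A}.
K = |A + A| / |A| = 5/3

Enumerate A + A = {a + b : a, b ∈ A}. With |A| = 3, there are |A|^2 = 9 ordered sum pairs; collecting distinct values, A + A = {-10, 2, 14, 26, 38}, so |A + A| = 5. Thus K = 5/3. Here |A + A| = 2|A| − 1 = 5, the minimum possible — so K = 5/3 is minimal, which holds iff A is an arithmetic progression.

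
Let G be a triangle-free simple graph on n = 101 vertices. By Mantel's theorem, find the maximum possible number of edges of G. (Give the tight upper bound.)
ex(101, K_3) = ⌊101^2/4⌋ = 2550

Mantel (1907): a triangle-free graph on n vertices has at most ⌊n^2/4⌋ edges, with equality for the complete bipartite graph K_{⌊n/2⌋, ⌈n/2⌉}. For n = 101: ⌊101^2/4⌋ = ⌊10201/4⌋ = 2550. The extremal graph is K_{50, 51}, which has 50·51 = 2550 edges.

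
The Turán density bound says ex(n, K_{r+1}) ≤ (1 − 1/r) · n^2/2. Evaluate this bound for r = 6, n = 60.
Turán density bound = (5/6) · 60^2/2 = 1500

Turán's theorem: ex(n, K_{r+1}) is achieved by the complete r-partite Turán graph T(n, r) with parts as balanced as possible, and is at most (1 − 1/r) · n^2/2. For r = 6, n = 60: the density bound is (5/6) · 3600/2 = 1500. Since 6 ∣ 60, the Turán graph T(60, 6) has parts of equal size 10, and its edge count e(T(60, 6)) = 1500 attains the density bound exactly.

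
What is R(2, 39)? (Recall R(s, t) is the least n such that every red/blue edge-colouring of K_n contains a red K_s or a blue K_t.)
R(2, 39) = 39

R(2, k) = k for all k ≥ 2: in a 2-colouring of K_k, either some edge is red (a red K_2) or all edges are blue (a blue K_k). And K_{38} coloured all-blue has no blue K_39, so R(2, 39) > 38. Hence R(2, 39) = 39.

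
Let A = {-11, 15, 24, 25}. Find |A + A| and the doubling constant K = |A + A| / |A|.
K = |A + A| / |A| = 10/4 = 5/2

Enumerate A + A = {a + b : a, b ∈ A}. With |A| = 4, there are |A|^2 = 16 ordered sum pairs; collecting distinct values, A + A = {-22, 4, 13, 14, 30, 39, 40, 48, 49, 50}, so |A + A| = 10. Thus K = 10/4 = 5/2. For comparison, the minimum possible |A + A| over all 4-element sets is 2·4 − 1 = 7 (so min K = 7/4), attained only by arithmetic progressions.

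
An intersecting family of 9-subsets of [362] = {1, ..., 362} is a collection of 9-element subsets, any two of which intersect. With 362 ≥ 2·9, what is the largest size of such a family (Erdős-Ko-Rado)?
max |F| = C(361, 8) = 6616319722852365

Erdős-Ko-Rado (1961): when n ≥ 2k, max |F| = C(n−1, k−1). The bound is attained by the star {A : i ∈ A} for any fixed i ∈ [n]. Here C(362−1, 9−1) = C(361, 8) = 6616319722852365.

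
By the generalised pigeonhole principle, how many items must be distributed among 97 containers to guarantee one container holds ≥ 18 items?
n = (18 − 1)·97 + 1 = 1650

By the generalised pigeonhole principle, to guarantee some box contains ≥ r objects we need more than (r − 1) · k objects total. Threshold: n = (r − 1) · k + 1. With r = 18 and k = 97: n = 17 · 97 + 1 = 1649 + 1 = 1650. For n = 1649 = 17 · 97, we can put exactly 17 objects in every box, avoiding 18 in any single one — so 1650 is tight.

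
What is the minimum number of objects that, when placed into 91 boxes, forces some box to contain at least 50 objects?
n = (50 − 1)·91 + 1 = 4460

By the generalised pigeonhole principle, to guarantee some box contains ≥ r objects we need more than (r − 1) · k objects total. Threshold: n = (r − 1) · k + 1. With r = 50 and k = 91: n = 49 · 91 + 1 = 4459 + 1 = 4460. For n = 4459 = 49 · 91, we can put exactly 49 objects in every box, avoiding 50 in any single one — so 4460 is tight.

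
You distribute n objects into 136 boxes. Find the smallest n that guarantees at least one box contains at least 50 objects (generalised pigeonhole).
n = (50 − 1)·136 + 1 = 6665

By the generalised pigeonhole principle, to guarantee some box contains ≥ r objects we need more than (r − 1) · k objects total. Threshold: n = (r − 1) · k + 1. With r = 50 and k = 136: n = 49 · 136 + 1 = 6664 + 1 = 6665. For n = 6664 = 49 · 136, we can put exactly 49 objects in every box, avoiding 50 in any single one — so 6665 is tight.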